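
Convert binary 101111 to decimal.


101111 in decimal = 47

47


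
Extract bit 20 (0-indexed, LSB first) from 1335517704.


0b1001111100110100110001000001000, position 20 = 1

1


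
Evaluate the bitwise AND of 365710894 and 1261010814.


0b10101110011000100111000101110 & 0b1001011001010010111111101111110 = 0b1000010000100111000101110 = 17321518

17321518


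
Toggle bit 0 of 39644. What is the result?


39644 ^ (1 << 0) = 39644 ^ 1 = 39645

39645


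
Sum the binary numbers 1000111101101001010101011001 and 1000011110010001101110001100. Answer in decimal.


1000111101101001010101011001 + 1000011110010001101110001100 = 10001011011111011000011100101 = 292532453

292532453


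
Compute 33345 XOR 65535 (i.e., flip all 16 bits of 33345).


33345 ^ 65535 = 32190

32190


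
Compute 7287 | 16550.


0b1110001110111 | 0b100000010100110 = 0b101110011110111 = 23799

23799


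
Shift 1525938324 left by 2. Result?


0b1011010111100111111100010010100 << 2 = 0b101101011110011111110001001010000 = 6103753296

6103753296


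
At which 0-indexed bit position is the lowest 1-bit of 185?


0b10111001. Lowest set bit at position 0

0


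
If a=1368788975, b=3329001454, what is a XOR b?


1368788975 ^ 3329001454 = 2549778433

2549778433


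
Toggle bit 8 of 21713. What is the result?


21713 ^ (1 << 8) = 21713 ^ 256 = 21969

21969


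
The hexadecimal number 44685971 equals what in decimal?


44685971 hex = 1147689329 decimal

1147689329


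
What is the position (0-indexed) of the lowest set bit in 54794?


0b1101011000001010. Lowest set bit at position 1

1


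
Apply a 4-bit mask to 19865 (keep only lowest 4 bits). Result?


19865 & 15 = 9

9


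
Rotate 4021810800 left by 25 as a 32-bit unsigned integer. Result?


Rotate 0b11101111101101111111011001110000 left by 25 (32-bit) = 0b11100001110111110110111111101100 = 3789516780

3789516780


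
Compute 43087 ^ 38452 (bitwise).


0b1010100001001111 ^ 0b1001011000110100 = 0b11111001111011 = 15995

15995


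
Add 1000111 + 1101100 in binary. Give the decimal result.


1000111 + 1101100 = 10110011 = 179

179


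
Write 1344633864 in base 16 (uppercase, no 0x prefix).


1344633864 = 50257C08 hex

50257C08


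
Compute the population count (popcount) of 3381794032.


0b11001001100100100001010011110000 has 13 set bits

13


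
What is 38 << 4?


0b100110 << 4 = 0b1001100000 = 608

608


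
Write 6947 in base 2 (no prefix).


6947 = 1101100100011 in binary

1101100100011


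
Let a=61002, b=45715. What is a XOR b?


61002 ^ 45715 = 23769

23769


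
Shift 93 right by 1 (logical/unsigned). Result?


0b1011101 >> 1 = 0b101110 = 46

46


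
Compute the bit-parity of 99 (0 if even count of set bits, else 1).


0b1100011 has 4 ones => parity 0

0


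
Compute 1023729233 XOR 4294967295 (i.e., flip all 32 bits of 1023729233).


1023729233 ^ 4294967295 = 3271238062

3271238062


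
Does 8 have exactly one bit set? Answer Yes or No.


0b1000. Only one bit set => Yes

Yes


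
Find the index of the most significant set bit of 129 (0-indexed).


0b10000001. Highest set bit at position 7

7


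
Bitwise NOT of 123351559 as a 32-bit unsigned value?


~0b111010110100011001000000111 = 0b11111000101001011100110111111000 = 4171615736 (32-bit unsigned)

4171615736


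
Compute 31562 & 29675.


0b111101101001010 & 0b111001111101011 = 0b111001101001010 = 29514

29514


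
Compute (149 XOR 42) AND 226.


Step 1: 149 ^ 42 = 191
Step 2: 191 & 226 = 162

162


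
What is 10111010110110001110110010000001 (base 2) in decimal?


10111010110110001110110010000001 in decimal = 3134778497

3134778497


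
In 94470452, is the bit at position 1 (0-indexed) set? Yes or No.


0b101101000011000000100110100, bit 1 = 0. No

No


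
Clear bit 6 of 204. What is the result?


204 & ~(1 << 6) = 140

140


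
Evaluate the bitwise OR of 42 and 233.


0b101010 | 0b11101001 = 0b11101011 = 235

235


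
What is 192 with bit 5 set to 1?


192 | (1 << 5) = 192 | 32 = 224

224


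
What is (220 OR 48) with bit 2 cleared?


Step 1: 220 | 48 = 252
Step 2: 252 & ~(1 << 2) = 248

248


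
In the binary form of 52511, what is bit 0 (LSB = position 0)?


0b1100110100011111, position 0 = 1

1


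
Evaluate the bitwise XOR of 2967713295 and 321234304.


0b10110000111000111011011000001111 ^ 0b10011001001011010010110000000 = 0b10100011110001100001001110001111 = 2747667343

2747667343


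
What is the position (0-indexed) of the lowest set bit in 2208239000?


0b10000011100111110000110110011000. Lowest set bit at position 3

3


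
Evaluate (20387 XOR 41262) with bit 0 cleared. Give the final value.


Step 1: 20387 ^ 41262 = 61069
Step 2: 61069 & ~(1 << 0) = 61068

61068


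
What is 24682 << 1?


0b110000001101010 << 1 = 0b1100000011010100 = 49364

49364


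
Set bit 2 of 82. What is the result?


82 | (1 << 2) = 82 | 4 = 86

86


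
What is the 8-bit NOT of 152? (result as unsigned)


~0b10011000 = 0b1100111 = 103 (8-bit unsigned)

103


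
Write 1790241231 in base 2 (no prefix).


1790241231 = 1101010101101001110100111001111 in binary

1101010101101001110100111001111


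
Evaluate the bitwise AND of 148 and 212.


0b10010100 & 0b11010100 = 0b10010100 = 148

148


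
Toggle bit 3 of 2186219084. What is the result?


2186219084 ^ (1 << 3) = 2186219084 ^ 8 = 2186219076

2186219076


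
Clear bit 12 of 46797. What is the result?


46797 & ~(1 << 12) = 42701

42701


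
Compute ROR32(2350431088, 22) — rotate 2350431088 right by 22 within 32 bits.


Rotate 0b10001100000110001011101101110000 right by 22 (32-bit) = 0b1100010111011011100001000110000 = 1659748912

1659748912


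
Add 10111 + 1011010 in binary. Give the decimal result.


10111 + 1011010 = 1110001 = 113

113


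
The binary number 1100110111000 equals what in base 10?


1100110111000 in decimal = 6584

6584


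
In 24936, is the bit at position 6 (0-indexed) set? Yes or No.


0b110000101101000, bit 6 = 1. Yes

Yes


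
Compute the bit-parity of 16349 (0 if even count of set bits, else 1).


0b11111111011101 has 12 ones => parity 0

0


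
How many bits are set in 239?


0b11101111 has 7 set bits

7


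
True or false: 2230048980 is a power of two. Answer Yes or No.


0b10000100111010111101100011010100. Multiple bits set => No

No


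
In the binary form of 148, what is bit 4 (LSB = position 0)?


0b10010100, position 4 = 1

1


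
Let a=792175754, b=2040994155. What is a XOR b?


792175754 ^ 2040994155 = 1452326369

1452326369


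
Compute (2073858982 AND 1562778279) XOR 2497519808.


Step 1: 2073858982 & 1562778279 = 1493439142
Step 2: 1493439142 ^ 2497519808 = 3453563494

3453563494


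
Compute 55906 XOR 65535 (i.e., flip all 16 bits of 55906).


55906 ^ 65535 = 9629

9629


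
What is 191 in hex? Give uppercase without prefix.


191 = BF hex

BF


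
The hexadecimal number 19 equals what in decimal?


19 hex = 25 decimal

25


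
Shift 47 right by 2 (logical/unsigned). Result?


0b101111 >> 2 = 0b1011 = 11

11


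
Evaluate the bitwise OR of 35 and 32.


0b100011 | 0b100000 = 0b100011 = 35

35


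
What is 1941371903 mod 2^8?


1941371903 & 255 = 255

255


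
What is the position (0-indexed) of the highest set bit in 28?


0b11100. Highest set bit at position 4

4


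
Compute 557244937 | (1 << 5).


557244937 | (1 << 5) = 557244937 | 32 = 557244969

557244969


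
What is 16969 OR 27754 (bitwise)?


0b100001001001001 | 0b110110001101010 = 0b110111001101011 = 28267

28267


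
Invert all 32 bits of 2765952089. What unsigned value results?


2765952089 ^ 4294967295 = 1529015206

1529015206


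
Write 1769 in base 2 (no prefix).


1769 = 11011101001 in binary

11011101001


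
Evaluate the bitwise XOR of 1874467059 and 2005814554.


0b1101111101110100001100011110011 ^ 0b1110111100011100100110100011010 = 0b11000001101000101010111101001 = 406083049

406083049


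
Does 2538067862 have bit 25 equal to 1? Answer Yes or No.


0b10010111010001111101011110010110, bit 25 = 1. Yes

Yes


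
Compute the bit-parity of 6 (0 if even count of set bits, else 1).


0b110 has 2 ones => parity 0

0


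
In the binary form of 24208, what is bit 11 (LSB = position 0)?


0b101111010010000, position 11 = 1

1


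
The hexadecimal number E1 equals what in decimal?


E1 hex = 225 decimal

225


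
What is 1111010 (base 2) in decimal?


1111010 in decimal = 122

122


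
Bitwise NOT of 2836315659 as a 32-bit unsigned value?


~0b10101001000011101011111000001011 = 0b1010110111100010100000111110100 = 1458651636 (32-bit unsigned)

1458651636


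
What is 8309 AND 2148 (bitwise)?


0b10000001110101 & 0b100001100100 = 0b1100100 = 100

100


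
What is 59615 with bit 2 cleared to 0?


59615 & ~(1 << 2) = 59611

59611


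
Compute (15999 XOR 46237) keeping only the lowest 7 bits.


Step 1: 15999 ^ 46237 = 35554
Step 2: 35554 & 127 = 98

98


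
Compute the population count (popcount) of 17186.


0b100001100100010 has 5 set bits

5


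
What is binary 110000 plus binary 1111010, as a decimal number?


110000 + 1111010 = 10101010 = 170

170


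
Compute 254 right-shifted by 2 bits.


0b11111110 >> 2 = 0b111111 = 63

63


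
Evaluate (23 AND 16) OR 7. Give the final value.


Step 1: 23 & 16 = 16
Step 2: 16 | 7 = 23

23


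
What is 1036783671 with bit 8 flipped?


1036783671 ^ (1 << 8) = 1036783671 ^ 256 = 1036783927

1036783927


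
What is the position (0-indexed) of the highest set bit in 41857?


0b1010001110000001. Highest set bit at position 15

15


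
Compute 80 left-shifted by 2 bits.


0b1010000 << 2 = 0b101000000 = 320

320


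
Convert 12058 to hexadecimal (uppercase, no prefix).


12058 = 2F1A hex

2F1A


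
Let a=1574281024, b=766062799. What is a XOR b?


1574281024 ^ 766062799 = 1887219599

1887219599


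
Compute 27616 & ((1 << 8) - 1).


27616 & 255 = 224

224


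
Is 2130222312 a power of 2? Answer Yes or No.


0b1111110111110001001110011101000. Multiple bits set => No

No


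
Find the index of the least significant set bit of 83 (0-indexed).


0b1010011. Lowest set bit at position 0

0


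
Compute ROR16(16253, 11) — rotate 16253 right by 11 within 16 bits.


Rotate 0b11111101111101 right by 11 (16-bit) = 0b1110111110100111 = 61351

61351


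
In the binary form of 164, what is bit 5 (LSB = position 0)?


0b10100100, position 5 = 1

1


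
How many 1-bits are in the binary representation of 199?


0b11000111 has 5 set bits

5


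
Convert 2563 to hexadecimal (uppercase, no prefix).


2563 = A03 hex

A03


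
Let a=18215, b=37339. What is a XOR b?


18215 ^ 37339 = 55036

55036


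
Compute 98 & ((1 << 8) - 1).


98 & 255 = 98

98


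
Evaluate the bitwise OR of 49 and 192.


0b110001 | 0b11000000 = 0b11110001 = 241

241


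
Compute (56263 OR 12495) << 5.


Step 1: 56263 | 12495 = 64463
Step 2: 64463 << 5 = 2062816

2062816


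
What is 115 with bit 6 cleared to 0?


115 & ~(1 << 6) = 51

51


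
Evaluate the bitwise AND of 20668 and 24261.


0b101000010111100 & 0b101111011000101 = 0b101000010000100 = 20612

20612


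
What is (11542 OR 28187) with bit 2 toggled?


Step 1: 11542 | 28187 = 28447
Step 2: 28447 ^ (1 << 2) = 28447 ^ 4 = 28443

28443


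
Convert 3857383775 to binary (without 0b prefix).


3857383775 = 11100101111010110000000101011111 in binary

11100101111010110000000101011111


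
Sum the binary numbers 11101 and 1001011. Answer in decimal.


11101 + 1001011 = 1101000 = 104

104


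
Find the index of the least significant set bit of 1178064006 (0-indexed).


0b1000110001101111101010010000110. Lowest set bit at position 1

1


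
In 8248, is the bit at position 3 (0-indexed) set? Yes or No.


0b10000000111000, bit 3 = 1. Yes

Yes


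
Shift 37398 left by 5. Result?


0b1001001000010110 << 5 = 0b100100100001011000000 = 1196736

1196736


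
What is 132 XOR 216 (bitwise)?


0b10000100 ^ 0b11011000 = 0b1011100 = 92

92


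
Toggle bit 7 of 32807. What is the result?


32807 ^ (1 << 7) = 32807 ^ 128 = 32935

32935


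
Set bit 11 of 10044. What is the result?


10044 | (1 << 11) = 10044 | 2048 = 12092

12092


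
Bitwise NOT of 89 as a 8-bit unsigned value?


~0b1011001 = 0b10100110 = 166 (8-bit unsigned)

166


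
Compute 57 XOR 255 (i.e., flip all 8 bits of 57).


57 ^ 255 = 198

198


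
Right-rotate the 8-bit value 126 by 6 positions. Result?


Rotate 0b1111110 right by 6 (8-bit) = 0b11111001 = 249

249


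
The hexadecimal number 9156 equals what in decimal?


9156 hex = 37206 decimal

37206


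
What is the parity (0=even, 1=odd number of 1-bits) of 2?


0b10 has 1 ones => parity 1

1


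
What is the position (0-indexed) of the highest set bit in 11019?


0b10101100001011. Highest set bit at position 13

13


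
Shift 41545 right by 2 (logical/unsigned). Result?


0b1010001001001001 >> 2 = 0b10100010010010 = 10386

10386


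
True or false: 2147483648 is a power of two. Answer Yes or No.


0b10000000000000000000000000000000. Only one bit set => Yes

Yes


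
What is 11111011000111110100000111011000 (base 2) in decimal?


11111011000111110100000111011000 in decimal = 4213129688

4213129688


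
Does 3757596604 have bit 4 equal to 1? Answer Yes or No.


0b11011111111110000101111110111100, bit 4 = 1. Yes

Yes


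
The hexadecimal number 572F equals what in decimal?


572F hex = 22319 decimal

22319


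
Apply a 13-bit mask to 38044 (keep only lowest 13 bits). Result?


38044 & 8191 = 5276

5276


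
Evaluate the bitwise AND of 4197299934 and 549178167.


0b11111010001011011011011011011110 & 0b100000101110111100101100110111 = 0b100000001010011000001000010110 = 539591190

539591190


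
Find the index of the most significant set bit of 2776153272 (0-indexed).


0b10100101011110001011110010111000. Highest set bit at position 31

31


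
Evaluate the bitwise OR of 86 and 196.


0b1010110 | 0b11000100 = 0b11010110 = 214

214


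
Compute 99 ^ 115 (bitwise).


0b1100011 ^ 0b1110011 = 0b10000 = 16

16


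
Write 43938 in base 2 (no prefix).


43938 = 1010101110100010 in binary

1010101110100010


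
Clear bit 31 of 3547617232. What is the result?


3547617232 & ~(1 << 31) = 1400133584

1400133584


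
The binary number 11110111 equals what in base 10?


11110111 in decimal = 247

247


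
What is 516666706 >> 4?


0b11110110010111011010101010010 >> 4 = 0b1111011001011101101010101 = 32291669

32291669


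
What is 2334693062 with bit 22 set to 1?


2334693062 | (1 << 22) = 2334693062 | 4194304 = 2338887366

2338887366


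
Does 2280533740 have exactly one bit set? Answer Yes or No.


0b10000111111011100010111011101100. Multiple bits set => No

No


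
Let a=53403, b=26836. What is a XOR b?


53403 ^ 26836 = 47183

47183


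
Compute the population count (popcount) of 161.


0b10100001 has 3 set bits

3


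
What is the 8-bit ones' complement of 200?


200 ^ 255 = 55

55


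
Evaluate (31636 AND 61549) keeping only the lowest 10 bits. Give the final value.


Step 1: 31636 & 61549 = 28676
Step 2: 28676 & 1023 = 4

4


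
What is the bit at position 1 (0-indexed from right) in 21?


0b10101, position 1 = 0

0


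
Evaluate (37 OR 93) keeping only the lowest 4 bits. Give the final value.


Step 1: 37 | 93 = 125
Step 2: 125 & 15 = 13

13


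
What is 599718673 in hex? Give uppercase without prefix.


599718673 = 23BEFB11 hex

23BEFB11


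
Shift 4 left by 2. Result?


0b100 << 2 = 0b10000 = 16

16


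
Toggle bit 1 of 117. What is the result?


117 ^ (1 << 1) = 117 ^ 2 = 119

119


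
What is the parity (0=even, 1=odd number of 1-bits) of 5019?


0b1001110011011 has 8 ones => parity 0

0


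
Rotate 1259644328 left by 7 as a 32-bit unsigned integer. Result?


Rotate 0b1001011000101001010010110101000 left by 7 (32-bit) = 0b10001010010100101101010000100101 = 2320684069

2320684069


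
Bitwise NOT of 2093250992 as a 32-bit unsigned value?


~0b1111100110001000111100110110000 = 0b10000011001110111000011001001111 = 2201716303 (32-bit unsigned)

2201716303


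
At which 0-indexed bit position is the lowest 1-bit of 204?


0b11001100. Lowest set bit at position 2

2


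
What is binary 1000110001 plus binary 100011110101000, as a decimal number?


1000110001 + 100011110101000 = 100100111011001 = 18905

18905


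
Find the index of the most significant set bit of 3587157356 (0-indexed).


0b11010101110011111010110101101100. Highest set bit at position 31

31


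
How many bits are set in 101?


0b1100101 has 4 set bits

4


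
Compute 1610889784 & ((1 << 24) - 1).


1610889784 & 16777215 = 277048

277048


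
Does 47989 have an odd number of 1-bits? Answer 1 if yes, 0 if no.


0b1011101101110101 has 11 ones => parity 1

1


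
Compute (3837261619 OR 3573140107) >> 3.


Step 1: 3837261619 | 3573140107 = 4110417851
Step 2: 4110417851 >> 3 = 513802231

513802231


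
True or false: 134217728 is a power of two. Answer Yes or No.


0b1000000000000000000000000000. Only one bit set => Yes

Yes


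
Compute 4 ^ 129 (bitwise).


0b100 ^ 0b10000001 = 0b10000101 = 133

133


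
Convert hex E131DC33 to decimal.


E131DC33 hex = 3778141235 decimal

3778141235


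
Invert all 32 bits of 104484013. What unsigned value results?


104484013 ^ 4294967295 = 4190483282

4190483282


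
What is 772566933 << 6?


0b101110000011000110111110010101 << 6 = 0b101110000011000110111110010101000000 = 49444283712

49444283712


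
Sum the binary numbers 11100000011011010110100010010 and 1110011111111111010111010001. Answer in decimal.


11100000011011010110100010010 + 1110011111111111010111010001 = 101010100011011010001011100011 = 713925347

713925347


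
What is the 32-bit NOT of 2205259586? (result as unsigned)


~0b10000011011100011001011101000010 = 0b1111100100011100110100010111101 = 2089707709 (32-bit unsigned)

2089707709


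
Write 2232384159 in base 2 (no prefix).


2232384159 = 10000101000011110111101010011111 in binary

10000101000011110111101010011111


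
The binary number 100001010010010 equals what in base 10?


100001010010010 in decimal = 17042

17042


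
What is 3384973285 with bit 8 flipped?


3384973285 ^ (1 << 8) = 3384973285 ^ 256 = 3384973029

3384973029


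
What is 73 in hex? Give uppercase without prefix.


73 = 49 hex

49


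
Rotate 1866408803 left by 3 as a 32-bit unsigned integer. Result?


Rotate 0b1101111001111110010001101100011 left by 3 (32-bit) = 0b1111001111110010001101100011011 = 2046368539

2046368539


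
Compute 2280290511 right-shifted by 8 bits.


0b10000111111010100111100011001111 >> 8 = 0b100001111110101001111000 = 8907384

8907384


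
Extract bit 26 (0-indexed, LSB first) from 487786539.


0b11101000100110000100000101011, position 26 = 1

1


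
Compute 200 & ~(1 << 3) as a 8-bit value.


200 & ~(1 << 3) = 192

192


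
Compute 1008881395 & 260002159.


0b111100001000100100111011110011 & 0b1111011111110101000101101111 = 0b1100001000100100000001100011 = 203571299

203571299


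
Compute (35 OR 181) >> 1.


Step 1: 35 | 181 = 183
Step 2: 183 >> 1 = 91

91


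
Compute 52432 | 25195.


0b1100110011010000 | 0b110001001101011 = 0b1110111011111011 = 61179

61179


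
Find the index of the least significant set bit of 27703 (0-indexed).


0b110110000110111. Lowest set bit at position 0

0


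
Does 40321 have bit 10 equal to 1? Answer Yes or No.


0b1001110110000001, bit 10 = 1. Yes

Yes


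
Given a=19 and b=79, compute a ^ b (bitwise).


19 ^ 79 = 92

92


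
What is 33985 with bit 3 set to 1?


33985 | (1 << 3) = 33985 | 8 = 33993

33993


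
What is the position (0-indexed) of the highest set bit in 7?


0b111. Highest set bit at position 2

2


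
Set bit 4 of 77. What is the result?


77 | (1 << 4) = 77 | 16 = 93

93


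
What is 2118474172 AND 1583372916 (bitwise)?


0b1111110010001010101100110111100 & 0b1011110011000000101101001110100 = 0b1011110010000000101100000110100 = 1581275188

1581275188


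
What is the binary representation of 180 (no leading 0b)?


180 = 10110100 in binary

10110100


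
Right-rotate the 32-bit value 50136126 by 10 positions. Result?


Rotate 0b10111111010000010000111110 right by 10 (32-bit) = 0b1111100000001011111101000001 = 260095809

260095809


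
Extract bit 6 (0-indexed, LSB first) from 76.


0b1001100, position 6 = 1

1


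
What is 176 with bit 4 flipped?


176 ^ (1 << 4) = 176 ^ 16 = 160

160


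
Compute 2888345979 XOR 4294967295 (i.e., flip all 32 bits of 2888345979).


2888345979 ^ 4294967295 = 1406621316

1406621316


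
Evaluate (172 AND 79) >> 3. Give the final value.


Step 1: 172 & 79 = 12
Step 2: 12 >> 3 = 1

1


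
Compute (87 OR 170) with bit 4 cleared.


Step 1: 87 | 170 = 255
Step 2: 255 & ~(1 << 4) = 239

239


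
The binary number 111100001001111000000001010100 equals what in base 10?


111100001001111000000001010100 in decimal = 1009221716

1009221716


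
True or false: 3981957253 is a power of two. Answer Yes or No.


0b11101101010101111101100010000101. Multiple bits set => No

No


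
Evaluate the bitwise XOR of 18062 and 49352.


0b100011010001110 ^ 0b1100000011001000 = 0b1000011001000110 = 34374

34374


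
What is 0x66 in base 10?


66 hex = 102 decimal

102


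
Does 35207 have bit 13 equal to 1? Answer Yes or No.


0b1000100110000111, bit 13 = 0. No

No


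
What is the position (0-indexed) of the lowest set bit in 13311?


0b11001111111111. Lowest set bit at position 0

0


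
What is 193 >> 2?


0b11000001 >> 2 = 0b110000 = 48

48


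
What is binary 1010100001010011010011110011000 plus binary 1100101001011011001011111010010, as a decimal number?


1010100001010011010011110011000 + 1100101001011011001011111010010 = 10111001010101110011111101101010 = 3109502826

3109502826


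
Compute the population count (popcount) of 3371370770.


0b11001000111100110000100100010010 has 13 set bits

13


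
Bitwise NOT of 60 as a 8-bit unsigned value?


~0b111100 = 0b11000011 = 195 (8-bit unsigned)

195


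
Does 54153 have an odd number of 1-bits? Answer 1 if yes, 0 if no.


0b1101001110001001 has 8 ones => parity 0

0


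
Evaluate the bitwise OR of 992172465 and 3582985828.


0b111011001000110101100110110001 | 0b11010101100100000000011001100100 = 0b11111111101100110101111111110101 = 4289945589

4289945589


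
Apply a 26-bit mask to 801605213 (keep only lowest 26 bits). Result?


801605213 & 67108863 = 63407709

63407709


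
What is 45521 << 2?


0b1011000111010001 << 2 = 0b101100011101000100 = 182084

182084


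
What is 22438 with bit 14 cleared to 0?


22438 & ~(1 << 14) = 6054

6054


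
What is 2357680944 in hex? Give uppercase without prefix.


2357680944 = 8C875B30 hex

8C875B30


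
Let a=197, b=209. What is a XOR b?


197 ^ 209 = 20

20


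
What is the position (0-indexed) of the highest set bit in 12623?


0b11000101001111. Highest set bit at position 13

13


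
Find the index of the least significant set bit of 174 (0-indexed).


0b10101110. Lowest set bit at position 1

1


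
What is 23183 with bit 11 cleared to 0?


23183 & ~(1 << 11) = 21135

21135


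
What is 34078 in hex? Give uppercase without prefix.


34078 = 851E hex

851E


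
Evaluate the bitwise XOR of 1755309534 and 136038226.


0b1101000100111111110010111011110 ^ 0b1000000110111100011101010010 = 0b1100000100001000010001010001100 = 1619272332

1619272332


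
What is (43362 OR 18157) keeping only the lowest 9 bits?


Step 1: 43362 | 18157 = 61423
Step 2: 61423 & 511 = 495

495


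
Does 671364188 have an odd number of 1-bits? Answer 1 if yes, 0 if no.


0b101000000001000011010001011100 has 10 ones => parity 0

0


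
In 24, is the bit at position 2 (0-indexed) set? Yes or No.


0b11000, bit 2 = 0. No

No


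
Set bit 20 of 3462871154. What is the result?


3462871154 | (1 << 20) = 3462871154 | 1048576 = 3463919730

3463919730


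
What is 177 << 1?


0b10110001 << 1 = 0b101100010 = 354

354


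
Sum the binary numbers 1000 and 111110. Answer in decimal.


1000 + 111110 = 1000110 = 70

70


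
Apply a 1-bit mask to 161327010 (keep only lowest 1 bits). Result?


161327010 & 1 = 0

0


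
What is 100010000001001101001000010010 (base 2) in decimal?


100010000001001101001000010010 in decimal = 570741266

570741266


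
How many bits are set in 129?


0b10000001 has 2 set bits

2


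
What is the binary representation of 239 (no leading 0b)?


239 = 11101111 in binary

11101111


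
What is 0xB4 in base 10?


B4 hex = 180 decimal

180


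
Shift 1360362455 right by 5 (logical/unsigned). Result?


0b1010001000101010111101111010111 >> 5 = 0b10100010001010101111011110 = 42511326

42511326


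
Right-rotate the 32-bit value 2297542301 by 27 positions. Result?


Rotate 0b10001000111100011011011010011101 right by 27 (32-bit) = 0b11110001101101101001110110001 = 506909617

506909617


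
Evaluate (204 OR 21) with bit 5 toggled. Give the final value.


Step 1: 204 | 21 = 221
Step 2: 221 ^ (1 << 5) = 221 ^ 32 = 253

253


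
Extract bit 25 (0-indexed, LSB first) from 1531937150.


0b1011011010011111000000101111110, position 25 = 1

1


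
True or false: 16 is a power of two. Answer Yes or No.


0b10000. Only one bit set => Yes

Yes


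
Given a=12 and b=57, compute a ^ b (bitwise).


12 ^ 57 = 53

53


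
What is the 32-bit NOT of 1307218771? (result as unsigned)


~0b1001101111010101001001101010011 = 0b10110010000101010110110010101100 = 2987748524 (32-bit unsigned)

2987748524


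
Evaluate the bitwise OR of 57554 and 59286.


0b1110000011010010 | 0b1110011110010110 = 0b1110011111010110 = 59350

59350


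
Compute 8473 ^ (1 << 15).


8473 ^ (1 << 15) = 8473 ^ 32768 = 41241

41241


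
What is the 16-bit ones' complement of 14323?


14323 ^ 65535 = 51212

51212


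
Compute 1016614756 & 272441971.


0b111100100110000100111101100100 & 0b10000001111010010001001110011 = 0b10000000110000000001001100000 = 270008928

270008928


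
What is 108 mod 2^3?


108 & 7 = 4

4


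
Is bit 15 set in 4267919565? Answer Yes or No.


0b11111110011000110100100011001101, bit 15 = 0. No

No


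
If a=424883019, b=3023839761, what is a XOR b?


424883019 ^ 3023839761 = 2909737306

2909737306


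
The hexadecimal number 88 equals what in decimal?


88 hex = 136 decimal

136


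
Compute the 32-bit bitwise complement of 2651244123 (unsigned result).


~0b10011110000001101100011001011011 = 0b1100001111110010011100110100100 = 1643723172 (32-bit unsigned)

1643723172


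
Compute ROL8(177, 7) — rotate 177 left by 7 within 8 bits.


Rotate 0b10110001 left by 7 (8-bit) = 0b11011000 = 216

216


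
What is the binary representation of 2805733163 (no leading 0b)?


2805733163 = 10100111001111000001011100101011 in binary

10100111001111000001011100101011


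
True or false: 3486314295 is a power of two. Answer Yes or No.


0b11001111110011001110111100110111. Multiple bits set => No

No


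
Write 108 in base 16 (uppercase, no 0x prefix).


108 = 6C hex

6C


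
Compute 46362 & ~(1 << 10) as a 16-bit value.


46362 & ~(1 << 10) = 45338

45338


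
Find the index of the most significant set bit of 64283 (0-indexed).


0b1111101100011011. Highest set bit at position 15

15


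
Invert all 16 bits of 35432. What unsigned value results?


35432 ^ 65535 = 30103

30103


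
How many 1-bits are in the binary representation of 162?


0b10100010 has 3 set bits

3


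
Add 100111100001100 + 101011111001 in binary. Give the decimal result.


100111100001100 + 101011111001 = 101101000000101 = 23045

23045


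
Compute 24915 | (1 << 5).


24915 | (1 << 5) = 24915 | 32 = 24947

24947


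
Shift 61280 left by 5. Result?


0b1110111101100000 << 5 = 0b111011110110000000000 = 1960960

1960960


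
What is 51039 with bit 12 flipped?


51039 ^ (1 << 12) = 51039 ^ 4096 = 55135

55135


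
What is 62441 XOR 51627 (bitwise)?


0b1111001111101001 ^ 0b1100100110101011 = 0b11101001000010 = 14914

14914


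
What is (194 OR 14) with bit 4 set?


Step 1: 194 | 14 = 206
Step 2: 206 | (1 << 4) = 206 | 16 = 222

222


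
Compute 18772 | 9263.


0b100100101010100 | 0b10010000101111 = 0b110110101111111 = 28031

28031


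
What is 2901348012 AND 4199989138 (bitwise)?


0b10101100111011110000111010101100 & 0b11111010010101101011111110010010 = 0b10101000010001100000111010000000 = 2823163520

2823163520


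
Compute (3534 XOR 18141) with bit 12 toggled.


Step 1: 3534 ^ 18141 = 19219
Step 2: 19219 ^ (1 << 12) = 19219 ^ 4096 = 23315

23315


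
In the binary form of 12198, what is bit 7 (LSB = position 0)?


0b10111110100110, position 7 = 1

1


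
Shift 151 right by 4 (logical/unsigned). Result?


0b10010111 >> 4 = 0b1001 = 9

9


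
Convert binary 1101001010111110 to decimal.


1101001010111110 in decimal = 53950

53950


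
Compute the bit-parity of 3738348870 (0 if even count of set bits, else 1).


0b11011110110100101010110101000110 has 18 ones => parity 0

0


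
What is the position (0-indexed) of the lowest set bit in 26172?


0b110011000111100. Lowest set bit at position 2

2


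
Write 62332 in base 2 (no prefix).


62332 = 1111001101111100 in binary

1111001101111100


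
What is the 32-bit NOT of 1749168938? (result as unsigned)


~0b1101000010000100011001100101010 = 0b10010111101111011100110011010101 = 2545798357 (32-bit unsigned)

2545798357


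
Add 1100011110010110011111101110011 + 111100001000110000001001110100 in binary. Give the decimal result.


1100011110010110011111101110011 + 111100001000110000001001110100 = 10011111111011100100000111100111 = 2683191783

2683191783


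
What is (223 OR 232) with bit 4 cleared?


Step 1: 223 | 232 = 255
Step 2: 255 & ~(1 << 4) = 239

239


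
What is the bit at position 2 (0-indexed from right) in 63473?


0b1111011111110001, position 2 = 0

0


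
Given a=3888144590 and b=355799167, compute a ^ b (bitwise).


3888144590 ^ 355799167 = 4076171441

4076171441


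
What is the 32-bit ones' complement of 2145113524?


2145113524 ^ 4294967295 = 2149853771

2149853771


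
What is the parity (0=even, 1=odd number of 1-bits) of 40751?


0b1001111100101111 has 11 ones => parity 1

1


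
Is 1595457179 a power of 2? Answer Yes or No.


0b1011111000110001011111010011011. Multiple bits set => No

No


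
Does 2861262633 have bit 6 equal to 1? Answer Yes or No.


0b10101010100010110110011100101001, bit 6 = 0. No

No


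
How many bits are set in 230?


0b11100110 has 5 set bits

5


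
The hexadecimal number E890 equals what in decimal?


E890 hex = 59536 decimal

59536


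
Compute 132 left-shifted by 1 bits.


0b10000100 << 1 = 0b100001000 = 264

264


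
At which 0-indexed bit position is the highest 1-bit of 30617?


0b111011110011001. Highest set bit at position 14

14


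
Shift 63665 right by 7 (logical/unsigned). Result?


0b1111100010110001 >> 7 = 0b111110001 = 497

497


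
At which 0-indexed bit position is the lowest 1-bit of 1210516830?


0b1001000001001110000010101011110. Lowest set bit at position 1

1


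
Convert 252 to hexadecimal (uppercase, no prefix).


252 = FC hex

FC


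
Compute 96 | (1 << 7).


96 | (1 << 7) = 96 | 128 = 224

224


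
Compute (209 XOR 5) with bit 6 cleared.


Step 1: 209 ^ 5 = 212
Step 2: 212 & ~(1 << 6) = 148

148


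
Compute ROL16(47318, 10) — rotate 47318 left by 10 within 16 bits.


Rotate 0b1011100011010110 left by 10 (16-bit) = 0b101101011100011 = 23267

23267


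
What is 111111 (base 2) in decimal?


111111 in decimal = 63

63


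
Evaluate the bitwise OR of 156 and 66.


0b10011100 | 0b1000010 = 0b11011110 = 222

222


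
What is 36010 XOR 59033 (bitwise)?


0b1000110010101010 ^ 0b1110011010011001 = 0b110101000110011 = 27187

27187


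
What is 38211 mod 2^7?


38211 & 127 = 67

67


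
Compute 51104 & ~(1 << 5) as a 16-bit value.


51104 & ~(1 << 5) = 51072

51072


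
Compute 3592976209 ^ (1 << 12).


3592976209 ^ (1 << 12) = 3592976209 ^ 4096 = 3592972113

3592972113


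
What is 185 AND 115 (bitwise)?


0b10111001 & 0b1110011 = 0b110001 = 49

49


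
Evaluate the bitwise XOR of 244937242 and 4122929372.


0b1110100110010111001000011010 ^ 0b11110101101111101110100011011100 = 0b11111011001001111001101011000110 = 4213676742

4213676742


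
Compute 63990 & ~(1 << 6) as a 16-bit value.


63990 & ~(1 << 6) = 63926

63926


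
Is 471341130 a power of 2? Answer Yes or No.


0b11100000110000001100001001010. Multiple bits set => No

No


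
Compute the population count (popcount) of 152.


0b10011000 has 3 set bits

3


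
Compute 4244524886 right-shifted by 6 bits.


0b11111100111111100100111101010110 >> 6 = 0b11111100111111100100111101 = 66320701

66320701


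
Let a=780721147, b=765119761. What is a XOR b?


780721147 ^ 765119761 = 51517162

51517162


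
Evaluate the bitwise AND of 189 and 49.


0b10111101 & 0b110001 = 0b110001 = 49

49


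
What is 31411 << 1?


0b111101010110011 << 1 = 0b1111010101100110 = 62822

62822


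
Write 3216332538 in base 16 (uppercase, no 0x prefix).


3216332538 = BFB556FA hex

BFB556FA


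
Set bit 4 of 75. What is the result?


75 | (1 << 4) = 75 | 16 = 91

91


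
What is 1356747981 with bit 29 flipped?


1356747981 ^ (1 << 29) = 1356747981 ^ 536870912 = 1893618893

1893618893


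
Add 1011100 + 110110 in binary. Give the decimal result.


1011100 + 110110 = 10010010 = 146

146


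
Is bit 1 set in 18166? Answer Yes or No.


0b100011011110110, bit 1 = 1. Yes

Yes


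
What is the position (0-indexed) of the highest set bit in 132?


0b10000100. Highest set bit at position 7

7


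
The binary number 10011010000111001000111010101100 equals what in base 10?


10011010000111001000111010101100 in decimal = 2585562796

2585562796


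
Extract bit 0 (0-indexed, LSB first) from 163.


0b10100011, position 0 = 1

1


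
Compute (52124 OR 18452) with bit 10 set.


Step 1: 52124 | 18452 = 52124
Step 2: 52124 | (1 << 10) = 52124 | 1024 = 53148

53148


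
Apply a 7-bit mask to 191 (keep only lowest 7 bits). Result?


191 & 127 = 63

63


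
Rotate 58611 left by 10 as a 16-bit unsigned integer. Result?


Rotate 0b1110010011110011 left by 10 (16-bit) = 0b1100111110010011 = 53139

53139


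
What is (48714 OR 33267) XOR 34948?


Step 1: 48714 | 33267 = 49147
Step 2: 49147 ^ 34948 = 14207

14207


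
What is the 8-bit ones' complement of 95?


95 ^ 255 = 160

160


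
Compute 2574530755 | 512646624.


0b10011001011101000011100011000011 | 0b11110100011100101110111100000 = 0b10011111111111100111110111100011 = 2684255715

2684255715


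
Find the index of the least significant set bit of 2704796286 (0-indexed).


0b10100001001101111110101001111110. Lowest set bit at position 1

1


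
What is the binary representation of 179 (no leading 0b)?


179 = 10110011 in binary

10110011


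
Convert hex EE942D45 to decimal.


EE942D45 hex = 4002688325 decimal

4002688325


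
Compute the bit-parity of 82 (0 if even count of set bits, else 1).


0b1010010 has 3 ones => parity 1

1


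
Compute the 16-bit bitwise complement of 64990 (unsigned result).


~0b1111110111011110 = 0b1000100001 = 545 (16-bit unsigned)

545


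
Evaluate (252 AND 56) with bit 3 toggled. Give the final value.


Step 1: 252 & 56 = 56
Step 2: 56 ^ (1 << 3) = 56 ^ 8 = 48

48


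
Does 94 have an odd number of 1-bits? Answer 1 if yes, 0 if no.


0b1011110 has 5 ones => parity 1

1


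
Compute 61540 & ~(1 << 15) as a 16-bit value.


61540 & ~(1 << 15) = 28772

28772


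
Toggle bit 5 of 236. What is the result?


236 ^ (1 << 5) = 236 ^ 32 = 204

204


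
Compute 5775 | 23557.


0b1011010001111 | 0b101110000000101 = 0b101111010001111 = 24207

24207


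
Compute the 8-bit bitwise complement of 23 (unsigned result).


~0b10111 = 0b11101000 = 232 (8-bit unsigned)

232


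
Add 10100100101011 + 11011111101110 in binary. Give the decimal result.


10100100101011 + 11011111101110 = 110000100011001 = 24857

24857


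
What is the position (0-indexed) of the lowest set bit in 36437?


0b1000111001010101. Lowest set bit at position 0

0


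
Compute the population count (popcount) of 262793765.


0b1111101010011110101000100101 has 16 set bits

16


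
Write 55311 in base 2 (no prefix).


55311 = 1101100000001111 in binary

1101100000001111


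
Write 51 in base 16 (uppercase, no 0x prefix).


51 = 33 hex

33


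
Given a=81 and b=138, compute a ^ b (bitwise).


81 ^ 138 = 219

219


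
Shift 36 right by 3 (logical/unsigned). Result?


0b100100 >> 3 = 0b100 = 4

4


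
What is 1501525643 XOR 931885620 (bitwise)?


0b1011001011111110111011010001011 ^ 0b110111100010110111001000110100 = 0b1101110111101000000010010111111 = 1861485759

1861485759


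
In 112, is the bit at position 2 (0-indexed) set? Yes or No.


0b1110000, bit 2 = 0. No

No


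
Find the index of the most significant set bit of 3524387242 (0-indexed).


0b11010010000100011110000110101010. Highest set bit at position 31

31


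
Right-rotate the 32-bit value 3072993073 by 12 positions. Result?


Rotate 0b10110111001010100010011100110001 right by 12 (32-bit) = 0b1110011000110110111001010100010 = 1931178658

1931178658


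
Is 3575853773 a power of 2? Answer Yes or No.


0b11010101001000110011001011001101. Multiple bits set => No

No


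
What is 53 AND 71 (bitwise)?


0b110101 & 0b1000111 = 0b101 = 5

5


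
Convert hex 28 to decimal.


28 hex = 40 decimal

40


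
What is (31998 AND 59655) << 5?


Step 1: 31998 & 59655 = 26630
Step 2: 26630 << 5 = 852160

852160


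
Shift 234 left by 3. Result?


0b11101010 << 3 = 0b11101010000 = 1872

1872
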